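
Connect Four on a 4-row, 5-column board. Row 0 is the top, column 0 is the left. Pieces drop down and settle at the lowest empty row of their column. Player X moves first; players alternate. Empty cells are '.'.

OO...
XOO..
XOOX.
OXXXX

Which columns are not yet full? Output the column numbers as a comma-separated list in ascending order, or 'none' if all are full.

Answer: 2,3,4

Derivation:
col 0: top cell = 'O' → FULL
col 1: top cell = 'O' → FULL
col 2: top cell = '.' → open
col 3: top cell = '.' → open
col 4: top cell = '.' → open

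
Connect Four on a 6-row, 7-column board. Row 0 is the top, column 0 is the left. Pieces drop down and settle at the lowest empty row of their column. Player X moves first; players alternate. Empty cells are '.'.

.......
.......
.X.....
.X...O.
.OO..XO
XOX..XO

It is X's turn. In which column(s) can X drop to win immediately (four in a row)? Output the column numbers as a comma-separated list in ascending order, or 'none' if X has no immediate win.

col 0: drop X → no win
col 1: drop X → no win
col 2: drop X → no win
col 3: drop X → no win
col 4: drop X → no win
col 5: drop X → no win
col 6: drop X → no win

Answer: none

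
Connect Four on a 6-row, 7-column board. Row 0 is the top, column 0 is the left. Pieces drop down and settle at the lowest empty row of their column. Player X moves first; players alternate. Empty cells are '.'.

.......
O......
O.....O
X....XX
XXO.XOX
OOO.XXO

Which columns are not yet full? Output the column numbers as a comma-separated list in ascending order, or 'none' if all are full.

col 0: top cell = '.' → open
col 1: top cell = '.' → open
col 2: top cell = '.' → open
col 3: top cell = '.' → open
col 4: top cell = '.' → open
col 5: top cell = '.' → open
col 6: top cell = '.' → open

Answer: 0,1,2,3,4,5,6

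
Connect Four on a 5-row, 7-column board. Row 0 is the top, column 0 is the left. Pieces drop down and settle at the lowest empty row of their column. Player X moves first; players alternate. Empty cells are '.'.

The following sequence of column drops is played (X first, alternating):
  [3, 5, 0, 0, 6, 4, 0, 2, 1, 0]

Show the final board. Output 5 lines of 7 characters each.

Move 1: X drops in col 3, lands at row 4
Move 2: O drops in col 5, lands at row 4
Move 3: X drops in col 0, lands at row 4
Move 4: O drops in col 0, lands at row 3
Move 5: X drops in col 6, lands at row 4
Move 6: O drops in col 4, lands at row 4
Move 7: X drops in col 0, lands at row 2
Move 8: O drops in col 2, lands at row 4
Move 9: X drops in col 1, lands at row 4
Move 10: O drops in col 0, lands at row 1

Answer: .......
O......
X......
O......
XXOXOOX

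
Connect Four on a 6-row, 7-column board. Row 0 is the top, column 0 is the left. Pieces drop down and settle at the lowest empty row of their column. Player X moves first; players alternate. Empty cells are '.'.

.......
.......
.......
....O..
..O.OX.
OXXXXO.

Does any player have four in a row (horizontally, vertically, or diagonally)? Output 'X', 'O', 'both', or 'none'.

X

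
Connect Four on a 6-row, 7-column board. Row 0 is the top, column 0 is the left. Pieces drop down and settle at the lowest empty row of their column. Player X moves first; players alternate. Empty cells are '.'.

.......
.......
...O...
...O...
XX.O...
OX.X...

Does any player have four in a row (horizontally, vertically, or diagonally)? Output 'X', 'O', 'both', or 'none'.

none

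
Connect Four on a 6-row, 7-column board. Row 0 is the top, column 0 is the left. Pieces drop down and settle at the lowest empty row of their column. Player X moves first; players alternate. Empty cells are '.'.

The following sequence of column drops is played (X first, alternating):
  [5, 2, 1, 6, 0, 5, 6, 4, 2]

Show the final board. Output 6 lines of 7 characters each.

Move 1: X drops in col 5, lands at row 5
Move 2: O drops in col 2, lands at row 5
Move 3: X drops in col 1, lands at row 5
Move 4: O drops in col 6, lands at row 5
Move 5: X drops in col 0, lands at row 5
Move 6: O drops in col 5, lands at row 4
Move 7: X drops in col 6, lands at row 4
Move 8: O drops in col 4, lands at row 5
Move 9: X drops in col 2, lands at row 4

Answer: .......
.......
.......
.......
..X..OX
XXO.OXO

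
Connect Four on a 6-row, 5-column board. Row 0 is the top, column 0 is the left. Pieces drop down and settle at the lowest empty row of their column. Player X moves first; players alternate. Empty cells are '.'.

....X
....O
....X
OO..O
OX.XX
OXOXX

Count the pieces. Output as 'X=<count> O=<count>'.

X=8 O=7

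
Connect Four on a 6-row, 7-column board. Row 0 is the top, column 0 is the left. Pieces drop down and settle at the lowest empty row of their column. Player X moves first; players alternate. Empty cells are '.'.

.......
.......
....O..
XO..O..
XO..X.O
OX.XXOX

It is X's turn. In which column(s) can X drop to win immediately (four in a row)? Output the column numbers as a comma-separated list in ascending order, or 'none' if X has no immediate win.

col 0: drop X → no win
col 1: drop X → no win
col 2: drop X → WIN!
col 3: drop X → no win
col 4: drop X → no win
col 5: drop X → no win
col 6: drop X → no win

Answer: 2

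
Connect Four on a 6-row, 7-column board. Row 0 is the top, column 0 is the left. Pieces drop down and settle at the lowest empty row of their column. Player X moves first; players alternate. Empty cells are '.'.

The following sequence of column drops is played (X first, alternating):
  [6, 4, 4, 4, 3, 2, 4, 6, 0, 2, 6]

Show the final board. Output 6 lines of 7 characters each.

Answer: .......
.......
....X..
....O.X
..O.X.O
X.OXO.X

Derivation:
Move 1: X drops in col 6, lands at row 5
Move 2: O drops in col 4, lands at row 5
Move 3: X drops in col 4, lands at row 4
Move 4: O drops in col 4, lands at row 3
Move 5: X drops in col 3, lands at row 5
Move 6: O drops in col 2, lands at row 5
Move 7: X drops in col 4, lands at row 2
Move 8: O drops in col 6, lands at row 4
Move 9: X drops in col 0, lands at row 5
Move 10: O drops in col 2, lands at row 4
Move 11: X drops in col 6, lands at row 3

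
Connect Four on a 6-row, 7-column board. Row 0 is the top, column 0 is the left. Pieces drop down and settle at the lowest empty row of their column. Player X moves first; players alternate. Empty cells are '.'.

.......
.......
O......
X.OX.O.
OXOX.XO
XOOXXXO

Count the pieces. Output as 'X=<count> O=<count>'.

X=9 O=9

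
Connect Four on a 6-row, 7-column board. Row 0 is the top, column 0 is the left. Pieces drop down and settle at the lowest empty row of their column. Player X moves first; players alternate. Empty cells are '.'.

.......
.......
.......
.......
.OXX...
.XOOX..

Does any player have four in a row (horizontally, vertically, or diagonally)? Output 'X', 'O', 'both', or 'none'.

none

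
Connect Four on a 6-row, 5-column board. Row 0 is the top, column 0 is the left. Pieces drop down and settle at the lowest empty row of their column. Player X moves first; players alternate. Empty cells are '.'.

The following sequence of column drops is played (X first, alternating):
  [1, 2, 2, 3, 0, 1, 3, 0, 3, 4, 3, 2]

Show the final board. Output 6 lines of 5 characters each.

Answer: .....
.....
...X.
..OX.
OOXX.
XXOOO

Derivation:
Move 1: X drops in col 1, lands at row 5
Move 2: O drops in col 2, lands at row 5
Move 3: X drops in col 2, lands at row 4
Move 4: O drops in col 3, lands at row 5
Move 5: X drops in col 0, lands at row 5
Move 6: O drops in col 1, lands at row 4
Move 7: X drops in col 3, lands at row 4
Move 8: O drops in col 0, lands at row 4
Move 9: X drops in col 3, lands at row 3
Move 10: O drops in col 4, lands at row 5
Move 11: X drops in col 3, lands at row 2
Move 12: O drops in col 2, lands at row 3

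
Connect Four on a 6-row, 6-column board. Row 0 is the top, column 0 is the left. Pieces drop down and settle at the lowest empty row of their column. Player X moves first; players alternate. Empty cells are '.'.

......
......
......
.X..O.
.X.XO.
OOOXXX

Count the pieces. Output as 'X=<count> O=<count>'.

X=6 O=5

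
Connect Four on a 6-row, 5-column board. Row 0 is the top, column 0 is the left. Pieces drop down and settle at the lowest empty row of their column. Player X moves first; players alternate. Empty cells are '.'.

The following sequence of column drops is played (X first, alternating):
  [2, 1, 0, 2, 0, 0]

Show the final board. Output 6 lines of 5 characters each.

Answer: .....
.....
.....
O....
X.O..
XOX..

Derivation:
Move 1: X drops in col 2, lands at row 5
Move 2: O drops in col 1, lands at row 5
Move 3: X drops in col 0, lands at row 5
Move 4: O drops in col 2, lands at row 4
Move 5: X drops in col 0, lands at row 4
Move 6: O drops in col 0, lands at row 3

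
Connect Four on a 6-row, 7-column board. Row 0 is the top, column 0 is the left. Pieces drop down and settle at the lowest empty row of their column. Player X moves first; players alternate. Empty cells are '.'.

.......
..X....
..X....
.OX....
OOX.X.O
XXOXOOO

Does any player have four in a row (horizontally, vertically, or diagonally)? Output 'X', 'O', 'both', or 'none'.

X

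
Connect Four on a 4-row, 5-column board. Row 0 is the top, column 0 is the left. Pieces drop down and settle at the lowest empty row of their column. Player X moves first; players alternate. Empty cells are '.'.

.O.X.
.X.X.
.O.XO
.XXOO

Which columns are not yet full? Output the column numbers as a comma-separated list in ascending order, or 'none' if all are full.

col 0: top cell = '.' → open
col 1: top cell = 'O' → FULL
col 2: top cell = '.' → open
col 3: top cell = 'X' → FULL
col 4: top cell = '.' → open

Answer: 0,2,4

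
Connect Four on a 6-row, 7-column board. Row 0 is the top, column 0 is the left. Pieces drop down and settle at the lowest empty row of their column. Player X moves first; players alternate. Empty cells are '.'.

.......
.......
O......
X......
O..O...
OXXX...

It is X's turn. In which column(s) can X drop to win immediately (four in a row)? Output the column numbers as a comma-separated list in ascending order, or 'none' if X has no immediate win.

Answer: 4

Derivation:
col 0: drop X → no win
col 1: drop X → no win
col 2: drop X → no win
col 3: drop X → no win
col 4: drop X → WIN!
col 5: drop X → no win
col 6: drop X → no win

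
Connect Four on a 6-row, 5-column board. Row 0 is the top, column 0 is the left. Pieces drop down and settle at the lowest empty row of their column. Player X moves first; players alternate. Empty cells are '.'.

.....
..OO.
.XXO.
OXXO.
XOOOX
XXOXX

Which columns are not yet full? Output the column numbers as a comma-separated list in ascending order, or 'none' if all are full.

Answer: 0,1,2,3,4

Derivation:
col 0: top cell = '.' → open
col 1: top cell = '.' → open
col 2: top cell = '.' → open
col 3: top cell = '.' → open
col 4: top cell = '.' → open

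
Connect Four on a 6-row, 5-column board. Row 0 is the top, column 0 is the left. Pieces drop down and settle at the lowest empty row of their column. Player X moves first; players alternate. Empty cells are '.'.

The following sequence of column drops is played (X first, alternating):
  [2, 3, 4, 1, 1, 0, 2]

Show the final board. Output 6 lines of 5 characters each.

Move 1: X drops in col 2, lands at row 5
Move 2: O drops in col 3, lands at row 5
Move 3: X drops in col 4, lands at row 5
Move 4: O drops in col 1, lands at row 5
Move 5: X drops in col 1, lands at row 4
Move 6: O drops in col 0, lands at row 5
Move 7: X drops in col 2, lands at row 4

Answer: .....
.....
.....
.....
.XX..
OOXOX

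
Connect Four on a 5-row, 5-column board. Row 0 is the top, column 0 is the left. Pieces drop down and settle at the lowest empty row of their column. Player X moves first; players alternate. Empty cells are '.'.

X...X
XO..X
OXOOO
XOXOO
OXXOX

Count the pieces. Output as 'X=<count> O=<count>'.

X=10 O=10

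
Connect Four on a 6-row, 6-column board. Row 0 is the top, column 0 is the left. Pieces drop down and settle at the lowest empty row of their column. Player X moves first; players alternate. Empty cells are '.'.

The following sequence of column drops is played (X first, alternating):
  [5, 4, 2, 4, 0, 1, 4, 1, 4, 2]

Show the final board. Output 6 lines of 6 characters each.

Answer: ......
......
....X.
....X.
.OO.O.
XOX.OX

Derivation:
Move 1: X drops in col 5, lands at row 5
Move 2: O drops in col 4, lands at row 5
Move 3: X drops in col 2, lands at row 5
Move 4: O drops in col 4, lands at row 4
Move 5: X drops in col 0, lands at row 5
Move 6: O drops in col 1, lands at row 5
Move 7: X drops in col 4, lands at row 3
Move 8: O drops in col 1, lands at row 4
Move 9: X drops in col 4, lands at row 2
Move 10: O drops in col 2, lands at row 4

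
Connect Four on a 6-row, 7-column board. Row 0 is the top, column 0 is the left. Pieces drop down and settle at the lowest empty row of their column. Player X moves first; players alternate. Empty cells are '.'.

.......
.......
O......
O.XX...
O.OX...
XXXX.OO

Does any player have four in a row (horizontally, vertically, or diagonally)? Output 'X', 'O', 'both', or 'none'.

X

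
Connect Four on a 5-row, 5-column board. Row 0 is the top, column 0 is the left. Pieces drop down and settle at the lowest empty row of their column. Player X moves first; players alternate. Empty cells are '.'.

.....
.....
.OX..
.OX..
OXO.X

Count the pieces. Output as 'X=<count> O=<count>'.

X=4 O=4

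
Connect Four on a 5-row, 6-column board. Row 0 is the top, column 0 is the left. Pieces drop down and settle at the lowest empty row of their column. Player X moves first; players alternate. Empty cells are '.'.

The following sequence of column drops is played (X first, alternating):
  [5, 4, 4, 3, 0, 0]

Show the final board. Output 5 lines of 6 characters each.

Move 1: X drops in col 5, lands at row 4
Move 2: O drops in col 4, lands at row 4
Move 3: X drops in col 4, lands at row 3
Move 4: O drops in col 3, lands at row 4
Move 5: X drops in col 0, lands at row 4
Move 6: O drops in col 0, lands at row 3

Answer: ......
......
......
O...X.
X..OOX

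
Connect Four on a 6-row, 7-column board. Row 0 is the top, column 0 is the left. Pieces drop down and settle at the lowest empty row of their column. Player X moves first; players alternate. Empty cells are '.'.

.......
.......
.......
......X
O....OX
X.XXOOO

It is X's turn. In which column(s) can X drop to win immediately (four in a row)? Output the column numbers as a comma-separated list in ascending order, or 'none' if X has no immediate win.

Answer: 1

Derivation:
col 0: drop X → no win
col 1: drop X → WIN!
col 2: drop X → no win
col 3: drop X → no win
col 4: drop X → no win
col 5: drop X → no win
col 6: drop X → no win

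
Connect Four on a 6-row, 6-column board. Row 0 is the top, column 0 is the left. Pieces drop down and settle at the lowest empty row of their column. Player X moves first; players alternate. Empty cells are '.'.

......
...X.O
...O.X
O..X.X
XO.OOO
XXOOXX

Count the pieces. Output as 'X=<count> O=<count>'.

X=9 O=9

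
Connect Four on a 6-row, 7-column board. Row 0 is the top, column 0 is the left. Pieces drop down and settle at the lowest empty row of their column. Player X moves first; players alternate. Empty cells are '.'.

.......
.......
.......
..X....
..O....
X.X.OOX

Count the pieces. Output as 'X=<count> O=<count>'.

X=4 O=3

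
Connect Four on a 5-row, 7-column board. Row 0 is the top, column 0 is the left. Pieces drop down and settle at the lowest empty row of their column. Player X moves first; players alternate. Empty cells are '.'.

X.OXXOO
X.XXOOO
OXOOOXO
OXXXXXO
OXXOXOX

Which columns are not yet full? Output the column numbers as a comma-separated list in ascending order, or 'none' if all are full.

Answer: 1

Derivation:
col 0: top cell = 'X' → FULL
col 1: top cell = '.' → open
col 2: top cell = 'O' → FULL
col 3: top cell = 'X' → FULL
col 4: top cell = 'X' → FULL
col 5: top cell = 'O' → FULL
col 6: top cell = 'O' → FULL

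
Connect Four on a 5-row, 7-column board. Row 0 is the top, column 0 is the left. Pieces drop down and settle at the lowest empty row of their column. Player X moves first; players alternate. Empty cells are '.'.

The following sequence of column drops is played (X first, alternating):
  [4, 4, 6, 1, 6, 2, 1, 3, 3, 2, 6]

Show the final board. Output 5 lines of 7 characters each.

Answer: .......
.......
......X
.XOXO.X
.OOOX.X

Derivation:
Move 1: X drops in col 4, lands at row 4
Move 2: O drops in col 4, lands at row 3
Move 3: X drops in col 6, lands at row 4
Move 4: O drops in col 1, lands at row 4
Move 5: X drops in col 6, lands at row 3
Move 6: O drops in col 2, lands at row 4
Move 7: X drops in col 1, lands at row 3
Move 8: O drops in col 3, lands at row 4
Move 9: X drops in col 3, lands at row 3
Move 10: O drops in col 2, lands at row 3
Move 11: X drops in col 6, lands at row 2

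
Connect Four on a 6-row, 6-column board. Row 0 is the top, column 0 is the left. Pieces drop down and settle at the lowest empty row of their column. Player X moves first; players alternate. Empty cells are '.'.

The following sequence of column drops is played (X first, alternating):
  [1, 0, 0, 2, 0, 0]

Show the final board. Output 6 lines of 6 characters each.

Move 1: X drops in col 1, lands at row 5
Move 2: O drops in col 0, lands at row 5
Move 3: X drops in col 0, lands at row 4
Move 4: O drops in col 2, lands at row 5
Move 5: X drops in col 0, lands at row 3
Move 6: O drops in col 0, lands at row 2

Answer: ......
......
O.....
X.....
X.....
OXO...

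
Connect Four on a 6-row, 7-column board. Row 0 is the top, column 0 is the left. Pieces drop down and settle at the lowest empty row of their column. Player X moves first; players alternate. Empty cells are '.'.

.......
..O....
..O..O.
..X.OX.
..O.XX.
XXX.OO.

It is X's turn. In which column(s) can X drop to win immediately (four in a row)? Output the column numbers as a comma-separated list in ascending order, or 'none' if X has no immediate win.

col 0: drop X → no win
col 1: drop X → no win
col 2: drop X → no win
col 3: drop X → WIN!
col 4: drop X → no win
col 5: drop X → no win
col 6: drop X → no win

Answer: 3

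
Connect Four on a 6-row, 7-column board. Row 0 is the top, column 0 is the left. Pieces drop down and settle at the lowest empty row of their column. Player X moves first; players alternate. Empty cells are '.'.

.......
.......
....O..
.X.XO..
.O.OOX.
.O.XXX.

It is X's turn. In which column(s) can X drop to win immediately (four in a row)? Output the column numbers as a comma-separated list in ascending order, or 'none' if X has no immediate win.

Answer: 2,6

Derivation:
col 0: drop X → no win
col 1: drop X → no win
col 2: drop X → WIN!
col 3: drop X → no win
col 4: drop X → no win
col 5: drop X → no win
col 6: drop X → WIN!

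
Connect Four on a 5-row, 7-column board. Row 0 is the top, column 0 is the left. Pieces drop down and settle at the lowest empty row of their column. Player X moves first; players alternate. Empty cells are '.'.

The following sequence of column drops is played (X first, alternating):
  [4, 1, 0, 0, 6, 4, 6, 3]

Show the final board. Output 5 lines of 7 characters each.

Move 1: X drops in col 4, lands at row 4
Move 2: O drops in col 1, lands at row 4
Move 3: X drops in col 0, lands at row 4
Move 4: O drops in col 0, lands at row 3
Move 5: X drops in col 6, lands at row 4
Move 6: O drops in col 4, lands at row 3
Move 7: X drops in col 6, lands at row 3
Move 8: O drops in col 3, lands at row 4

Answer: .......
.......
.......
O...O.X
XO.OX.X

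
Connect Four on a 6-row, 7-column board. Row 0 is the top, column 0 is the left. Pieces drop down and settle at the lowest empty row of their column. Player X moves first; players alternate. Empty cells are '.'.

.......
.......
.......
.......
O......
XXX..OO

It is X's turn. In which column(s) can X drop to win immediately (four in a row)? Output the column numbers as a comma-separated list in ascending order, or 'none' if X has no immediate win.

col 0: drop X → no win
col 1: drop X → no win
col 2: drop X → no win
col 3: drop X → WIN!
col 4: drop X → no win
col 5: drop X → no win
col 6: drop X → no win

Answer: 3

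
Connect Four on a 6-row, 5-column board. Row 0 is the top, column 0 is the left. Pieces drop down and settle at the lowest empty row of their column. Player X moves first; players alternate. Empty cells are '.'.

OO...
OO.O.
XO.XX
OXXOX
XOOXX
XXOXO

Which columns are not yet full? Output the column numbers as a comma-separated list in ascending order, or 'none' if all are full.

Answer: 2,3,4

Derivation:
col 0: top cell = 'O' → FULL
col 1: top cell = 'O' → FULL
col 2: top cell = '.' → open
col 3: top cell = '.' → open
col 4: top cell = '.' → open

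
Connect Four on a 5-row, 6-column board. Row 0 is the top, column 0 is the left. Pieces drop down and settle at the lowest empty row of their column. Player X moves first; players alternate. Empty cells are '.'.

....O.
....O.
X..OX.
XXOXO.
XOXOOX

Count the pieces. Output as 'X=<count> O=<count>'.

X=8 O=8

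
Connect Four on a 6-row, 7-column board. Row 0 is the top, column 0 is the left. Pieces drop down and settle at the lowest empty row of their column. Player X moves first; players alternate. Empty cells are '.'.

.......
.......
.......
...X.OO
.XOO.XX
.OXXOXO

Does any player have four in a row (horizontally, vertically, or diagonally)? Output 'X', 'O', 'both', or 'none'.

none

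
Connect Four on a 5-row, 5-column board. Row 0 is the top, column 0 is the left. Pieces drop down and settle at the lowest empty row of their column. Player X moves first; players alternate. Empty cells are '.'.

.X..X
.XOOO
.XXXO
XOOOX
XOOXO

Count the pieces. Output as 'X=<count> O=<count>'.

X=10 O=10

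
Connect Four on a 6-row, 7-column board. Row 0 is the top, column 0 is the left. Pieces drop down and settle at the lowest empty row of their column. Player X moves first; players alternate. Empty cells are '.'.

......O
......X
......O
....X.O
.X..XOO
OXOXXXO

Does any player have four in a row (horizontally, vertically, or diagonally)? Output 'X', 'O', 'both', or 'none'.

O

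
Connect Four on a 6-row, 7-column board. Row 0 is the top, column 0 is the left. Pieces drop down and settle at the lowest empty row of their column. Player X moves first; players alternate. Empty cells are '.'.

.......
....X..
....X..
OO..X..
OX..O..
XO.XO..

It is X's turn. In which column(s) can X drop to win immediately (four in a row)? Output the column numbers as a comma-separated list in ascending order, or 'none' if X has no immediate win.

col 0: drop X → no win
col 1: drop X → no win
col 2: drop X → no win
col 3: drop X → no win
col 4: drop X → WIN!
col 5: drop X → no win
col 6: drop X → no win

Answer: 4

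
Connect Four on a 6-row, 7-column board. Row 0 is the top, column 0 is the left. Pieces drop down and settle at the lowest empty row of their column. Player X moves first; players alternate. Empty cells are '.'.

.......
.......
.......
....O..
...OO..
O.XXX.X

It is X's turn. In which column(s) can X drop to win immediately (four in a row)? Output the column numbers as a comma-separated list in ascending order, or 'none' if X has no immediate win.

Answer: 1,5

Derivation:
col 0: drop X → no win
col 1: drop X → WIN!
col 2: drop X → no win
col 3: drop X → no win
col 4: drop X → no win
col 5: drop X → WIN!
col 6: drop X → no win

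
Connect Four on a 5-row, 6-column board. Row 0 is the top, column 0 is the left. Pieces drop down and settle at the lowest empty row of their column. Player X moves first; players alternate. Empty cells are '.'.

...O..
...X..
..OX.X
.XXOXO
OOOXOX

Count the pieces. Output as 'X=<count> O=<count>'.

X=8 O=8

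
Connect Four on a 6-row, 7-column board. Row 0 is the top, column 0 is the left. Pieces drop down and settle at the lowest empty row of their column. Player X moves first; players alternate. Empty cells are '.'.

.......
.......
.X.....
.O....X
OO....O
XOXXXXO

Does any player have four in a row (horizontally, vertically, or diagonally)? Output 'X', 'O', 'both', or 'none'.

X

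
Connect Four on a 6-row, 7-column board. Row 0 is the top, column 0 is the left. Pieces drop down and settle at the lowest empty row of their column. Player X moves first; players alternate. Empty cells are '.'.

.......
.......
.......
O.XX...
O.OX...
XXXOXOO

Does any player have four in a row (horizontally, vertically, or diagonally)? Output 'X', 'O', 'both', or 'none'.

none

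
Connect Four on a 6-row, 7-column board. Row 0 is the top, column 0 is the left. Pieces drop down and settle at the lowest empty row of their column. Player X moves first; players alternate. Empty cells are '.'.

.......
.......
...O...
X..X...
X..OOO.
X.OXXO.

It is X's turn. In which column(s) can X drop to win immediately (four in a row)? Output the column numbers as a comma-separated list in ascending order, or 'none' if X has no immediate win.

Answer: 0

Derivation:
col 0: drop X → WIN!
col 1: drop X → no win
col 2: drop X → no win
col 3: drop X → no win
col 4: drop X → no win
col 5: drop X → no win
col 6: drop X → no win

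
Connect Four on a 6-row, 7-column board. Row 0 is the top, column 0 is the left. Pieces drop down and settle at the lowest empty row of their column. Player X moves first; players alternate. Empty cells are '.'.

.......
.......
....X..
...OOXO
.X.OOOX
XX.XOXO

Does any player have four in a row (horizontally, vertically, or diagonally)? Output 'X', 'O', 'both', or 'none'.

none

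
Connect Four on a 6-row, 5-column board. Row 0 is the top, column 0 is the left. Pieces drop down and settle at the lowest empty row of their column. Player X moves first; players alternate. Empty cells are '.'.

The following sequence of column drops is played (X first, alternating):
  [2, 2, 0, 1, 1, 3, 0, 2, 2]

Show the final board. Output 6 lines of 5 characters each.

Move 1: X drops in col 2, lands at row 5
Move 2: O drops in col 2, lands at row 4
Move 3: X drops in col 0, lands at row 5
Move 4: O drops in col 1, lands at row 5
Move 5: X drops in col 1, lands at row 4
Move 6: O drops in col 3, lands at row 5
Move 7: X drops in col 0, lands at row 4
Move 8: O drops in col 2, lands at row 3
Move 9: X drops in col 2, lands at row 2

Answer: .....
.....
..X..
..O..
XXO..
XOXO.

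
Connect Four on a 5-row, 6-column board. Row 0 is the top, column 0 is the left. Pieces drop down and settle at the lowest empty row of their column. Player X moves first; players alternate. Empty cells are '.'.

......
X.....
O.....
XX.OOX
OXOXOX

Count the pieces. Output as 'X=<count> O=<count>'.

X=7 O=6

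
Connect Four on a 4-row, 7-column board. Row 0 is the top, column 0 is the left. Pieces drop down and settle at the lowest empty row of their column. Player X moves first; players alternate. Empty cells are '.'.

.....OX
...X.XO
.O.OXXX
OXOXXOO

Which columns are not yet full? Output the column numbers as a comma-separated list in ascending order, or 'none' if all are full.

Answer: 0,1,2,3,4

Derivation:
col 0: top cell = '.' → open
col 1: top cell = '.' → open
col 2: top cell = '.' → open
col 3: top cell = '.' → open
col 4: top cell = '.' → open
col 5: top cell = 'O' → FULL
col 6: top cell = 'X' → FULL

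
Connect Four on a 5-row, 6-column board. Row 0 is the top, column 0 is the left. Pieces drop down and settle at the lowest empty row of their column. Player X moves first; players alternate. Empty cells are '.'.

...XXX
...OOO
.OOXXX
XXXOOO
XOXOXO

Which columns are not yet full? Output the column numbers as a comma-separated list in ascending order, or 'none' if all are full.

col 0: top cell = '.' → open
col 1: top cell = '.' → open
col 2: top cell = '.' → open
col 3: top cell = 'X' → FULL
col 4: top cell = 'X' → FULL
col 5: top cell = 'X' → FULL

Answer: 0,1,2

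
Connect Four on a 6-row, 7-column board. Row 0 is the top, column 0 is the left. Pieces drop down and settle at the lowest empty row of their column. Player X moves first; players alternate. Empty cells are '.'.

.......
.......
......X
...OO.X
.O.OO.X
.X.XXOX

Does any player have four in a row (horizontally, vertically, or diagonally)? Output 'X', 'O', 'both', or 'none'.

X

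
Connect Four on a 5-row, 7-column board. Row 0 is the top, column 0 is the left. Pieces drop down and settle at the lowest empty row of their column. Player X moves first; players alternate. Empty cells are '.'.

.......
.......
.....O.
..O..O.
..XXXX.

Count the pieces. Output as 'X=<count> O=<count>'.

X=4 O=3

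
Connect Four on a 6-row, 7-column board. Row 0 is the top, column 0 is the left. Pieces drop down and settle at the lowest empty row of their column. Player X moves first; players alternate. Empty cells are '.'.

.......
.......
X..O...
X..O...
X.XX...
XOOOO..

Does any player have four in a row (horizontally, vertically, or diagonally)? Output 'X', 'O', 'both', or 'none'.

both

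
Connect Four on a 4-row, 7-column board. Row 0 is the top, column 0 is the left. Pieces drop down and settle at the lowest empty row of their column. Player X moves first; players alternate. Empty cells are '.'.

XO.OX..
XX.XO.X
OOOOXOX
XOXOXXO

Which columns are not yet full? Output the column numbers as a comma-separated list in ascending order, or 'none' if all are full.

Answer: 2,5,6

Derivation:
col 0: top cell = 'X' → FULL
col 1: top cell = 'O' → FULL
col 2: top cell = '.' → open
col 3: top cell = 'O' → FULL
col 4: top cell = 'X' → FULL
col 5: top cell = '.' → open
col 6: top cell = '.' → open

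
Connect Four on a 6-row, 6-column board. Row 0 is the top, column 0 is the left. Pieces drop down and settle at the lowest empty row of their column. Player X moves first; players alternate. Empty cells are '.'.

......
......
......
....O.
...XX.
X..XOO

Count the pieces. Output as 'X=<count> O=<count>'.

X=4 O=3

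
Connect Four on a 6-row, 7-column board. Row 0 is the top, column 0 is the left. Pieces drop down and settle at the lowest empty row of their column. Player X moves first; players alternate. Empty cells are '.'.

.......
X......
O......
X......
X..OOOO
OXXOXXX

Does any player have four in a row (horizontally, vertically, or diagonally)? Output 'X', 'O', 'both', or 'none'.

O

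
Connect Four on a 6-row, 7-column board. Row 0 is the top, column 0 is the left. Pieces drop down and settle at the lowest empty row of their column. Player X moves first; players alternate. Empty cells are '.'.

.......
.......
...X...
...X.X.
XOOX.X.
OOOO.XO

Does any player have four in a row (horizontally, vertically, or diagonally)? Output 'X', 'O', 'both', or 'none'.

O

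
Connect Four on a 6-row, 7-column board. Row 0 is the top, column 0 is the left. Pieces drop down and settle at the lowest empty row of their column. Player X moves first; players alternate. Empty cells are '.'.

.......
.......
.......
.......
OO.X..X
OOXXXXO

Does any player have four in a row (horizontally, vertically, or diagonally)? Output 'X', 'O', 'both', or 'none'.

X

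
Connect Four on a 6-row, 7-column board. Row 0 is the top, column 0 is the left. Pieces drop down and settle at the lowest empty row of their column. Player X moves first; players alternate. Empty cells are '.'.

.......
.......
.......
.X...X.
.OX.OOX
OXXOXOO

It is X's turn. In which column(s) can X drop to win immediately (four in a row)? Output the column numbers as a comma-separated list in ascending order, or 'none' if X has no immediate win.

col 0: drop X → no win
col 1: drop X → no win
col 2: drop X → no win
col 3: drop X → no win
col 4: drop X → no win
col 5: drop X → no win
col 6: drop X → no win

Answer: none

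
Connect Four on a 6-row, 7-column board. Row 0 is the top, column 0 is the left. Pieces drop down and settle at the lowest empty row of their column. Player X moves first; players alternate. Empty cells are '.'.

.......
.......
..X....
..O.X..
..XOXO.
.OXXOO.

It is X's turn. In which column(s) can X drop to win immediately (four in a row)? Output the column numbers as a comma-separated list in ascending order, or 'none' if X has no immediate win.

col 0: drop X → no win
col 1: drop X → no win
col 2: drop X → no win
col 3: drop X → no win
col 4: drop X → no win
col 5: drop X → no win
col 6: drop X → no win

Answer: none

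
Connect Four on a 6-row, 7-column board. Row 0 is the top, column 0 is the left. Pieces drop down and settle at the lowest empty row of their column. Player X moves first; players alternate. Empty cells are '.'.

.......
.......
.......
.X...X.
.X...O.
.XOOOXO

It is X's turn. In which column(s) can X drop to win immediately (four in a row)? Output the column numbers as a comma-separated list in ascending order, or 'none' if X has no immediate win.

col 0: drop X → no win
col 1: drop X → WIN!
col 2: drop X → no win
col 3: drop X → no win
col 4: drop X → no win
col 5: drop X → no win
col 6: drop X → no win

Answer: 1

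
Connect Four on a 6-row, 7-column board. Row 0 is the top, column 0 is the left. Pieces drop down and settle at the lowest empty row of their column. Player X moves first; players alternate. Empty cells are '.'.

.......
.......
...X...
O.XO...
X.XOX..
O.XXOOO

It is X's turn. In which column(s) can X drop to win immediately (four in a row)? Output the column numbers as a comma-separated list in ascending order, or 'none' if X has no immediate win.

Answer: 2

Derivation:
col 0: drop X → no win
col 1: drop X → no win
col 2: drop X → WIN!
col 3: drop X → no win
col 4: drop X → no win
col 5: drop X → no win
col 6: drop X → no win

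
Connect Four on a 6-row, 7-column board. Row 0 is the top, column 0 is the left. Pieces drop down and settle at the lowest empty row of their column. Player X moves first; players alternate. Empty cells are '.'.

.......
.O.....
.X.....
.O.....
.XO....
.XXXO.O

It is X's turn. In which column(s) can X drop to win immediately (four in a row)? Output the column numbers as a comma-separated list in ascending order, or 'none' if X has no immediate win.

Answer: 0

Derivation:
col 0: drop X → WIN!
col 1: drop X → no win
col 2: drop X → no win
col 3: drop X → no win
col 4: drop X → no win
col 5: drop X → no win
col 6: drop X → no win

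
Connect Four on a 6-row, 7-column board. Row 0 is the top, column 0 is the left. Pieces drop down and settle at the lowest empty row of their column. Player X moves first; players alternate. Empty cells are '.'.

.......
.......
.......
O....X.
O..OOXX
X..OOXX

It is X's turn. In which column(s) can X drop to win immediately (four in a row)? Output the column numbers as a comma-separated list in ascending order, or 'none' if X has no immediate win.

col 0: drop X → no win
col 1: drop X → no win
col 2: drop X → no win
col 3: drop X → no win
col 4: drop X → no win
col 5: drop X → WIN!
col 6: drop X → no win

Answer: 5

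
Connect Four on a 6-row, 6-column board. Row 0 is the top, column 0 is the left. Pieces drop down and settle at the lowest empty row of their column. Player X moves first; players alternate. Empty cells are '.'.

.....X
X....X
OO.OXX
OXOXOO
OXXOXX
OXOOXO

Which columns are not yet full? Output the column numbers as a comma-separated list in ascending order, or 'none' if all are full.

col 0: top cell = '.' → open
col 1: top cell = '.' → open
col 2: top cell = '.' → open
col 3: top cell = '.' → open
col 4: top cell = '.' → open
col 5: top cell = 'X' → FULL

Answer: 0,1,2,3,4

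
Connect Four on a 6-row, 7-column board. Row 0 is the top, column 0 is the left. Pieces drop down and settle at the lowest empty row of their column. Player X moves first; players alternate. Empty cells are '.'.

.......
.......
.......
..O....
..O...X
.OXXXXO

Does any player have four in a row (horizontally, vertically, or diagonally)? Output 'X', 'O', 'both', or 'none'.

X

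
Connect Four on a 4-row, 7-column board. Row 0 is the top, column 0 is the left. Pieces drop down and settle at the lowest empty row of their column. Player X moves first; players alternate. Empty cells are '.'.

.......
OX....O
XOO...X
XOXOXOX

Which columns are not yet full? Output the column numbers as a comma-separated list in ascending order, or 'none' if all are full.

col 0: top cell = '.' → open
col 1: top cell = '.' → open
col 2: top cell = '.' → open
col 3: top cell = '.' → open
col 4: top cell = '.' → open
col 5: top cell = '.' → open
col 6: top cell = '.' → open

Answer: 0,1,2,3,4,5,6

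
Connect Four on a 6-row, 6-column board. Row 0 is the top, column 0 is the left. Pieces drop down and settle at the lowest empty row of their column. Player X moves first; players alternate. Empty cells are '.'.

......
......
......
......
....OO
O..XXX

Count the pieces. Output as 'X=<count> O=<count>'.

X=3 O=3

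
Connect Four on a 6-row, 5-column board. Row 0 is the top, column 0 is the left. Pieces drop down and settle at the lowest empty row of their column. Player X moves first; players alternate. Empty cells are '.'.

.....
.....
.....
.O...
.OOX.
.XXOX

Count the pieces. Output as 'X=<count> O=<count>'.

X=4 O=4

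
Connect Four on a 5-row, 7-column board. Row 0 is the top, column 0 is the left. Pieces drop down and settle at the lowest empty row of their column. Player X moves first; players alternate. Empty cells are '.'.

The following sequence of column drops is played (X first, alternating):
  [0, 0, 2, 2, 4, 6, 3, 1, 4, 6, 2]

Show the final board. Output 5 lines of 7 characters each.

Answer: .......
.......
..X....
O.O.X.O
XOXXX.O

Derivation:
Move 1: X drops in col 0, lands at row 4
Move 2: O drops in col 0, lands at row 3
Move 3: X drops in col 2, lands at row 4
Move 4: O drops in col 2, lands at row 3
Move 5: X drops in col 4, lands at row 4
Move 6: O drops in col 6, lands at row 4
Move 7: X drops in col 3, lands at row 4
Move 8: O drops in col 1, lands at row 4
Move 9: X drops in col 4, lands at row 3
Move 10: O drops in col 6, lands at row 3
Move 11: X drops in col 2, lands at row 2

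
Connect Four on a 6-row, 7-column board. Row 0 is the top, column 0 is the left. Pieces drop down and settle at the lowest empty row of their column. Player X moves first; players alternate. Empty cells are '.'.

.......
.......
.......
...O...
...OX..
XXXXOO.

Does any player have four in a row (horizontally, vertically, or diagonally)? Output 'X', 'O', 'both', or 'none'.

X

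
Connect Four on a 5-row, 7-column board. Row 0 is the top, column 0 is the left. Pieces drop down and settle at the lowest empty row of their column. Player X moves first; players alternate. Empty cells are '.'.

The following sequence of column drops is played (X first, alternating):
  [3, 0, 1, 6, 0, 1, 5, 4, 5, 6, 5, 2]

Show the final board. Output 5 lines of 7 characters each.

Move 1: X drops in col 3, lands at row 4
Move 2: O drops in col 0, lands at row 4
Move 3: X drops in col 1, lands at row 4
Move 4: O drops in col 6, lands at row 4
Move 5: X drops in col 0, lands at row 3
Move 6: O drops in col 1, lands at row 3
Move 7: X drops in col 5, lands at row 4
Move 8: O drops in col 4, lands at row 4
Move 9: X drops in col 5, lands at row 3
Move 10: O drops in col 6, lands at row 3
Move 11: X drops in col 5, lands at row 2
Move 12: O drops in col 2, lands at row 4

Answer: .......
.......
.....X.
XO...XO
OXOXOXO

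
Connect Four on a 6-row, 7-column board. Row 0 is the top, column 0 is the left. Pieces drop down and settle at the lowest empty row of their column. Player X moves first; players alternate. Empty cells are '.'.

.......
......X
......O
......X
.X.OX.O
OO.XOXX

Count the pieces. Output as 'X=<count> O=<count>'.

X=7 O=6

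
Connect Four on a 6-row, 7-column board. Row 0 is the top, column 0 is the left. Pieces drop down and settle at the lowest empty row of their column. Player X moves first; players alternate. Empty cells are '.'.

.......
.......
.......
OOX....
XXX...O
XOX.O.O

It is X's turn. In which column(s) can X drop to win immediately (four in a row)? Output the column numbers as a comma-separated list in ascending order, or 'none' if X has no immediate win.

Answer: 2

Derivation:
col 0: drop X → no win
col 1: drop X → no win
col 2: drop X → WIN!
col 3: drop X → no win
col 4: drop X → no win
col 5: drop X → no win
col 6: drop X → no win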